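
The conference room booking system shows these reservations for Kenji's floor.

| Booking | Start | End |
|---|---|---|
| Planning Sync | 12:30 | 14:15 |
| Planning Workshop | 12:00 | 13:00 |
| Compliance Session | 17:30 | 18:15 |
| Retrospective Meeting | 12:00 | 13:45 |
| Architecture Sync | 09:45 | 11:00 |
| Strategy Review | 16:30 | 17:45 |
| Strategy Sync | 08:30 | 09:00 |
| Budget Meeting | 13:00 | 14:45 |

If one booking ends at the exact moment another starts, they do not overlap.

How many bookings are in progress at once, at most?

3

Walk through starts and ends in time order (an end at T is processed before a start at T):
08:30 start Strategy Sync → 1
09:00 end Strategy Sync → 0
09:45 start Architecture Sync → 1
11:00 end Architecture Sync → 0
12:00 start Planning Workshop → 1
12:00 start Retrospective Meeting → 2
12:30 start Planning Sync → 3
13:00 end Planning Workshop → 2
13:00 start Budget Meeting → 3
13:45 end Retrospective Meeting → 2
14:15 end Planning Sync → 1
14:45 end Budget Meeting → 0
16:30 start Strategy Review → 1
17:30 start Compliance Session → 2
17:45 end Strategy Review → 1
18:15 end Compliance Session → 0
Peak is 3, at 12:30 (Planning Sync, Planning Workshop, Retrospective Meeting).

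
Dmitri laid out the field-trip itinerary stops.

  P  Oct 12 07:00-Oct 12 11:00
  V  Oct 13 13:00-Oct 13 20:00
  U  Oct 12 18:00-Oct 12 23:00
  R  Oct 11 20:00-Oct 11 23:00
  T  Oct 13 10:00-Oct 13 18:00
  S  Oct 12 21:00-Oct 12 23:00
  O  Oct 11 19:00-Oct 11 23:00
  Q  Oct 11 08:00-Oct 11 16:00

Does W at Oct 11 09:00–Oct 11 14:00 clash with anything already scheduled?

Q: starts Oct 11 08:00 before W ends Oct 11 14:00, and ends Oct 11 16:00 after W starts Oct 11 09:00 → overlap.
O: starts Oct 11 19:00 at or after W ends Oct 11 14:00 → clear.
R: starts Oct 11 20:00 at or after W ends Oct 11 14:00 → clear.
P: starts Oct 12 07:00 at or after W ends Oct 11 14:00 → clear.
U: starts Oct 12 18:00 at or after W ends Oct 11 14:00 → clear.
S: starts Oct 12 21:00 at or after W ends Oct 11 14:00 → clear.
T: starts Oct 13 10:00 at or after W ends Oct 11 14:00 → clear.
V: starts Oct 13 13:00 at or after W ends Oct 11 14:00 → clear.
W overlaps Q.

Yes — it overlaps Q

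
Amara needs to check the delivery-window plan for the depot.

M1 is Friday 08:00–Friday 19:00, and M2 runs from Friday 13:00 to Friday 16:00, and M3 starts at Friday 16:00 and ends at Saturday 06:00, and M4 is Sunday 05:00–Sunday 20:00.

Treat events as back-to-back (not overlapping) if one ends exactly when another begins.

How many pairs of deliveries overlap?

Sorted by start: M1, M2, M3, M4.
M2 starts before M1 ends → M1 and M2 overlap.
M3 starts before M1 ends → M1 and M3 overlap.
M4 starts after M1 ends.
M3 starts exactly when M2 ends (back-to-back, no overlap), so nothing later overlaps M2 either.
M4 starts after M3 ends.
Overlapping pairs: M1 & M2, M1 & M3 — 2 in total.

2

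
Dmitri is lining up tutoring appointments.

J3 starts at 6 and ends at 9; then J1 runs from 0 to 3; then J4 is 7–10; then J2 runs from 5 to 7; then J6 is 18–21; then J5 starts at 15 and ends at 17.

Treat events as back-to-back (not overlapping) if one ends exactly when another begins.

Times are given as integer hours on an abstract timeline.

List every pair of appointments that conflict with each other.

J2 & J3, J3 & J4

Sorted by start: J1, J2, J3, J4, J5, J6.
J2 starts after J1 ends, so J1 has no further overlaps.
J3 starts before J2 ends → J2 and J3 overlap.
J4 starts exactly when J2 ends (back-to-back, no overlap), so J2 has no further overlaps.
J4 starts before J3 ends → J3 and J4 overlap.
J5 starts after J3 ends, so J3 has no further overlaps.
J5 starts after J4 ends, so J4 has no further overlaps.
J6 starts after J5 ends.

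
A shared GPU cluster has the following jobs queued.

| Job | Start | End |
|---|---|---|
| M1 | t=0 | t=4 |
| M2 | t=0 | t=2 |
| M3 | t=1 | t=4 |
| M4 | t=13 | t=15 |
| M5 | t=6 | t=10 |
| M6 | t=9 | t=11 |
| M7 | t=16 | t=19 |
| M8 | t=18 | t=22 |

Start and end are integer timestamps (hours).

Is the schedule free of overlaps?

No

Two intervals overlap when each starts before the other ends.
Sorted by start: M1, M2, M3, M5, M6, M4, M7, M8.
M2 starts before M1 ends → M1 and M2 overlap.
That's a conflict, so the schedule is not conflict-free.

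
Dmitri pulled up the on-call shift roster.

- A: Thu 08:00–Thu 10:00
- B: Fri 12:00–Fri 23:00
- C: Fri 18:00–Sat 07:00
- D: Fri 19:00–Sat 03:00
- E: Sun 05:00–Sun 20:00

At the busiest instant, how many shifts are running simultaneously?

Sort all start/end points and keep a running count:
Thu 08:00 start A → 1
Thu 10:00 end A → 0
Fri 12:00 start B → 1
Fri 18:00 start C → 2
Fri 19:00 start D → 3
Fri 23:00 end B → 2
Sat 03:00 end D → 1
Sat 07:00 end C → 0
Sun 05:00 start E → 1
Sun 20:00 end E → 0
Peak is 3, at Fri 19:00 (B, C, D).

3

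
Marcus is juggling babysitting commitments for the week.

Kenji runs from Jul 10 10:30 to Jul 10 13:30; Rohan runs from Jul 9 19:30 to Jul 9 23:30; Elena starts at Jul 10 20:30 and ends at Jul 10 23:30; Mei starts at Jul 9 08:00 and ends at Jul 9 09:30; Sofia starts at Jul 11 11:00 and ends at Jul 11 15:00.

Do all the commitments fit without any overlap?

Yes

Two intervals overlap when each starts before the other ends.
Sorted by start: Mei, Rohan, Kenji, Elena, Sofia.
Rohan starts after Mei ends, so Mei has no further overlaps.
Kenji starts after Rohan ends, so Rohan has no further overlaps.
Elena starts after Kenji ends, so Kenji has no further overlaps.
Sofia starts after Elena ends.
Every pair is clear; the schedule has no overlaps.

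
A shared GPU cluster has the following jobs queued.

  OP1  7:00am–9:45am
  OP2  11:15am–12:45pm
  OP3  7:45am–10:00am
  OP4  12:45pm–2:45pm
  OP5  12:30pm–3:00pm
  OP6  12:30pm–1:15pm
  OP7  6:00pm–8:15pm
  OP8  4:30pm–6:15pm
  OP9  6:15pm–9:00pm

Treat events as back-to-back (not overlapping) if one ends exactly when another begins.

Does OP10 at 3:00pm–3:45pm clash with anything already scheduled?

No — it doesn't clash with anything

OP1: ends 9:45am at or before OP10 starts 3:00pm → clear.
OP3: ends 10:00am at or before OP10 starts 3:00pm → clear.
OP2: ends 12:45pm at or before OP10 starts 3:00pm → clear.
OP5: ends 3:00pm at or before OP10 starts 3:00pm → clear.
OP6: ends 1:15pm at or before OP10 starts 3:00pm → clear.
OP4: ends 2:45pm at or before OP10 starts 3:00pm → clear.
OP8: starts 4:30pm at or after OP10 ends 3:45pm → clear.
OP7: starts 6:00pm at or after OP10 ends 3:45pm → clear.
OP9: starts 6:15pm at or after OP10 ends 3:45pm → clear.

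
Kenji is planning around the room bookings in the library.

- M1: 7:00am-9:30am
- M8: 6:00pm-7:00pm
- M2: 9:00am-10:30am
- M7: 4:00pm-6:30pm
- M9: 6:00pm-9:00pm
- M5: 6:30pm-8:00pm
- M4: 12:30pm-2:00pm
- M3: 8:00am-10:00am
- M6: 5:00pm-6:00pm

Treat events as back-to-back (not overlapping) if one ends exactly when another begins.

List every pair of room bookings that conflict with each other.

Sorted by start: M1, M3, M2, M4, M7, M6, M8, M9, M5.
M3 starts before M1 ends → M1 and M3 overlap.
M2 starts before M1 ends → M1 and M2 overlap.
M4 starts after M1 ends, so nothing later overlaps M1 either.
M2 starts before M3 ends → M3 and M2 overlap.
M4 starts after M3 ends, so nothing later overlaps M3 either.
M4 starts after M2 ends, so nothing later overlaps M2 either.
M7 starts after M4 ends, so nothing later overlaps M4 either.
M6 starts before M7 ends → M7 and M6 overlap.
M8 starts before M7 ends → M7 and M8 overlap.
M9 starts before M7 ends → M7 and M9 overlap.
M5 starts exactly when M7 ends (back-to-back, no overlap).
M8 starts exactly when M6 ends (back-to-back, no overlap), so nothing later overlaps M6 either.
M9 starts before M8 ends → M8 and M9 overlap.
M5 starts before M8 ends → M8 and M5 overlap.
M5 starts before M9 ends → M9 and M5 overlap.

M1 & M2, M1 & M3, M2 & M3, M5 & M8, M5 & M9, M6 & M7, M7 & M8, M7 & M9, M8 & M9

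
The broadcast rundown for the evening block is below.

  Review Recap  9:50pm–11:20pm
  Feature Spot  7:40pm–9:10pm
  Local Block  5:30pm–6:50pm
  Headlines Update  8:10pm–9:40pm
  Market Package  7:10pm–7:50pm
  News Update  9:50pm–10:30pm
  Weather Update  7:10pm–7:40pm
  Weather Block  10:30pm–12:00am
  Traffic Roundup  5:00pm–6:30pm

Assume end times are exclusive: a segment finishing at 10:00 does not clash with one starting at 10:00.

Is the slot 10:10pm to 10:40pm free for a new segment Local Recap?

Traffic Roundup: ends 6:30pm at or before Local Recap starts 10:10pm → clear.
Local Block: ends 6:50pm at or before Local Recap starts 10:10pm → clear.
Market Package: ends 7:50pm at or before Local Recap starts 10:10pm → clear.
Weather Update: ends 7:40pm at or before Local Recap starts 10:10pm → clear.
Feature Spot: ends 9:10pm at or before Local Recap starts 10:10pm → clear.
Headlines Update: ends 9:40pm at or before Local Recap starts 10:10pm → clear.
News Update: starts 9:50pm before Local Recap ends 10:40pm, and ends 10:30pm after Local Recap starts 10:10pm → overlap.
Review Recap: starts 9:50pm before Local Recap ends 10:40pm, and ends 11:20pm after Local Recap starts 10:10pm → overlap.
Weather Block: starts 10:30pm before Local Recap ends 10:40pm, and ends 12:00am after Local Recap starts 10:10pm → overlap.
Local Recap overlaps News Update, Review Recap, Weather Block.

No — it overlaps News Update, Review Recap, Weather Block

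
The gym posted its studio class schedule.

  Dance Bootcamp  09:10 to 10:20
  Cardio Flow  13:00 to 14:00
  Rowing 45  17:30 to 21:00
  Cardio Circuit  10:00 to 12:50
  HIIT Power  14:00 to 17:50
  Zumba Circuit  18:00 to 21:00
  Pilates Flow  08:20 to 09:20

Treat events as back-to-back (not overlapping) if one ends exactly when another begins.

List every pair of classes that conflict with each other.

Two intervals overlap when each starts before the other ends.
Sorted by start: Pilates Flow, Dance Bootcamp, Cardio Circuit, Cardio Flow, HIIT Power, Rowing 45, Zumba Circuit.
Dance Bootcamp starts before Pilates Flow ends → Pilates Flow and Dance Bootcamp overlap.
Cardio Circuit starts after Pilates Flow ends, so Pilates Flow has no further overlaps.
Cardio Circuit starts before Dance Bootcamp ends → Dance Bootcamp and Cardio Circuit overlap.
Cardio Flow starts after Dance Bootcamp ends, so Dance Bootcamp has no further overlaps.
Cardio Flow starts after Cardio Circuit ends, so Cardio Circuit has no further overlaps.
HIIT Power starts exactly when Cardio Flow ends (back-to-back, no overlap), so Cardio Flow has no further overlaps.
Rowing 45 starts before HIIT Power ends → HIIT Power and Rowing 45 overlap.
Zumba Circuit starts after HIIT Power ends.
Zumba Circuit starts before Rowing 45 ends → Rowing 45 and Zumba Circuit overlap.

Cardio Circuit & Dance Bootcamp, Dance Bootcamp & Pilates Flow, HIIT Power & Rowing 45, Rowing 45 & Zumba Circuit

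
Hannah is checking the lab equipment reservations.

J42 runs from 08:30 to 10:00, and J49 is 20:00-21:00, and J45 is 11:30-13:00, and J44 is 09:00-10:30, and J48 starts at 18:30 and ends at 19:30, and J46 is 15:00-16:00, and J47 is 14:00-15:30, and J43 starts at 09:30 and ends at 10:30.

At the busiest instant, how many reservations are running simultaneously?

Sort all start/end points and keep a running count:
08:30 start J42 → 1
09:00 start J44 → 2
09:30 start J43 → 3
10:00 end J42 → 2
10:30 end J43 → 1
10:30 end J44 → 0
11:30 start J45 → 1
13:00 end J45 → 0
14:00 start J47 → 1
15:00 start J46 → 2
15:30 end J47 → 1
16:00 end J46 → 0
18:30 start J48 → 1
19:30 end J48 → 0
20:00 start J49 → 1
21:00 end J49 → 0
Peak is 3, at 09:30 (J42, J43, J44).

3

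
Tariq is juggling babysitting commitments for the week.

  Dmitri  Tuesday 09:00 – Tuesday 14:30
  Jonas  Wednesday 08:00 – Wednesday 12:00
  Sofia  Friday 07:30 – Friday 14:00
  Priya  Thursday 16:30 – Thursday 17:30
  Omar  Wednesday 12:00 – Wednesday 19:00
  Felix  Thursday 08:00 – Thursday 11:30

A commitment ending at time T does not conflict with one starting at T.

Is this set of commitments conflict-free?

Sorted by start: Dmitri, Jonas, Omar, Felix, Priya, Sofia.
Jonas starts after Dmitri ends, so nothing later overlaps Dmitri either.
Omar starts exactly when Jonas ends (back-to-back, no overlap), so nothing later overlaps Jonas either.
Felix starts after Omar ends, so nothing later overlaps Omar either.
Priya starts after Felix ends, so nothing later overlaps Felix either.
Sofia starts after Priya ends.
Every pair is clear; the schedule has no overlaps.

Yes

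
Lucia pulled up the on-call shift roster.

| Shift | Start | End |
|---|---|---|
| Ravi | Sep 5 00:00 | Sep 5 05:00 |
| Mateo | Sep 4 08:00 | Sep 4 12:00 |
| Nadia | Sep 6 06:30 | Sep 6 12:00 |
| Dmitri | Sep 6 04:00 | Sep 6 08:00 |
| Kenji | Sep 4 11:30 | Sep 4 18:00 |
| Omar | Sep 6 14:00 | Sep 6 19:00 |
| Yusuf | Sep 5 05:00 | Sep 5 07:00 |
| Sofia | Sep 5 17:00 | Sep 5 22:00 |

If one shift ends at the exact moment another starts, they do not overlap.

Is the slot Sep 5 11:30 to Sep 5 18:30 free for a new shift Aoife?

No — it overlaps Sofia

Mateo: ends Sep 4 12:00 at or before Aoife starts Sep 5 11:30 → clear.
Kenji: ends Sep 4 18:00 at or before Aoife starts Sep 5 11:30 → clear.
Ravi: ends Sep 5 05:00 at or before Aoife starts Sep 5 11:30 → clear.
Yusuf: ends Sep 5 07:00 at or before Aoife starts Sep 5 11:30 → clear.
Sofia: starts Sep 5 17:00 before Aoife ends Sep 5 18:30, and ends Sep 5 22:00 after Aoife starts Sep 5 11:30 → overlap.
Dmitri: starts Sep 6 04:00 at or after Aoife ends Sep 5 18:30 → clear.
Nadia: starts Sep 6 06:30 at or after Aoife ends Sep 5 18:30 → clear.
Omar: starts Sep 6 14:00 at or after Aoife ends Sep 5 18:30 → clear.
Aoife overlaps Sofia.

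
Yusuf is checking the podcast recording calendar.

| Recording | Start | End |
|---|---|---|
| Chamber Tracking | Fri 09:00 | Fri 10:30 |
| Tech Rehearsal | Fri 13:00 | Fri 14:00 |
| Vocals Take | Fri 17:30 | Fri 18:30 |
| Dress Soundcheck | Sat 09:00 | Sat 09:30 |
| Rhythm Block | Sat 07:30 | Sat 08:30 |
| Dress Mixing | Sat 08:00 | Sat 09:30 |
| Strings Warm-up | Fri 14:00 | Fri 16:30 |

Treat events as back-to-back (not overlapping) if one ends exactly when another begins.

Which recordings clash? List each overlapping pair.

Two intervals overlap when each starts before the other ends.
Sorted by start: Chamber Tracking, Tech Rehearsal, Strings Warm-up, Vocals Take, Rhythm Block, Dress Mixing, Dress Soundcheck.
Tech Rehearsal starts after Chamber Tracking ends — done with Chamber Tracking.
Strings Warm-up starts exactly when Tech Rehearsal ends (back-to-back, no overlap) — done with Tech Rehearsal.
Vocals Take starts after Strings Warm-up ends — done with Strings Warm-up.
Rhythm Block starts after Vocals Take ends — done with Vocals Take.
Dress Mixing starts before Rhythm Block ends → Rhythm Block and Dress Mixing overlap.
Dress Soundcheck starts after Rhythm Block ends.
Dress Soundcheck starts before Dress Mixing ends → Dress Mixing and Dress Soundcheck overlap.

Dress Mixing & Dress Soundcheck, Dress Mixing & Rhythm Block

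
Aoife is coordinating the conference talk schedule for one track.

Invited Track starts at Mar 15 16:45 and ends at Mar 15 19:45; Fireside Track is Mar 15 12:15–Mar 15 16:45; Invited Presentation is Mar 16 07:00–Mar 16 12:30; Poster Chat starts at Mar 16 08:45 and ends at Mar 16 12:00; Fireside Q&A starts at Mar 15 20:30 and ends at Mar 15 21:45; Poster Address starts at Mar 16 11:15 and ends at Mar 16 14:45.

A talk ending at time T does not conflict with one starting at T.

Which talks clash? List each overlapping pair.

Two intervals overlap when each starts before the other ends.
Sorted by start: Fireside Track, Invited Track, Fireside Q&A, Invited Presentation, Poster Chat, Poster Address.
Invited Track starts exactly when Fireside Track ends (back-to-back, no overlap) — done with Fireside Track.
Fireside Q&A starts after Invited Track ends — done with Invited Track.
Invited Presentation starts after Fireside Q&A ends — done with Fireside Q&A.
Poster Chat starts before Invited Presentation ends → Invited Presentation and Poster Chat overlap.
Poster Address starts before Invited Presentation ends → Invited Presentation and Poster Address overlap.
Poster Address starts before Poster Chat ends → Poster Chat and Poster Address overlap.

Invited Presentation & Poster Address, Invited Presentation & Poster Chat, Poster Address & Poster Chat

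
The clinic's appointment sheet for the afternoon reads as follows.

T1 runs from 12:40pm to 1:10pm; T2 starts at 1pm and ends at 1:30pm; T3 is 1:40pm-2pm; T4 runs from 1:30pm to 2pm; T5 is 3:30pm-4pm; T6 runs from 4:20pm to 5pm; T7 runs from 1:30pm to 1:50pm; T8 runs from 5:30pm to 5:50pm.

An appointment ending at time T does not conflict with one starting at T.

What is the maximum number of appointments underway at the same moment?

3

Walk through starts and ends in time order (an end at T is processed before a start at T):
12:40pm start T1 → 1
1pm start T2 → 2
1:10pm end T1 → 1
1:30pm end T2 → 0
1:30pm start T4 → 1
1:30pm start T7 → 2
1:40pm start T3 → 3
1:50pm end T7 → 2
2pm end T3 → 1
2pm end T4 → 0
3:30pm start T5 → 1
4pm end T5 → 0
4:20pm start T6 → 1
5pm end T6 → 0
5:30pm start T8 → 1
5:50pm end T8 → 0
Peak is 3, at 1:40pm (T3, T4, T7).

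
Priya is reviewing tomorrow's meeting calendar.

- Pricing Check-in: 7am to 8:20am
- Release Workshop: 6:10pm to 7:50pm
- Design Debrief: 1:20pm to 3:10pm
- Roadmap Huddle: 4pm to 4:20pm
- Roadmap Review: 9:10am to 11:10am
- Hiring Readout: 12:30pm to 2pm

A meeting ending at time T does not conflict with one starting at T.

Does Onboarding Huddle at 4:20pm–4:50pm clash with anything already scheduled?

No — it doesn't clash with anything

Pricing Check-in: ends 8:20am at or before Onboarding Huddle starts 4:20pm → clear.
Roadmap Review: ends 11:10am at or before Onboarding Huddle starts 4:20pm → clear.
Hiring Readout: ends 2pm at or before Onboarding Huddle starts 4:20pm → clear.
Design Debrief: ends 3:10pm at or before Onboarding Huddle starts 4:20pm → clear.
Roadmap Huddle: ends 4:20pm at or before Onboarding Huddle starts 4:20pm → clear.
Release Workshop: starts 6:10pm at or after Onboarding Huddle ends 4:50pm → clear.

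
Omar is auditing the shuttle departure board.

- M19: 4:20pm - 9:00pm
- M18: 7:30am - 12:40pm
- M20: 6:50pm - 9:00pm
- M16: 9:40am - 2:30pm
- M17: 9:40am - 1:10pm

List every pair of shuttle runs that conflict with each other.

Check each pair: they overlap iff neither finishes before the other starts.
Sorted by start: M18, M16, M17, M19, M20.
M16 starts before M18 ends → M18 and M16 overlap.
M17 starts before M18 ends → M18 and M17 overlap.
M19 starts after M18 ends; M18 is clear from here.
M17 starts before M16 ends → M16 and M17 overlap.
M19 starts after M16 ends; M16 is clear from here.
M19 starts after M17 ends; M17 is clear from here.
M20 starts before M19 ends → M19 and M20 overlap.

M16 & M17, M16 & M18, M17 & M18, M19 & M20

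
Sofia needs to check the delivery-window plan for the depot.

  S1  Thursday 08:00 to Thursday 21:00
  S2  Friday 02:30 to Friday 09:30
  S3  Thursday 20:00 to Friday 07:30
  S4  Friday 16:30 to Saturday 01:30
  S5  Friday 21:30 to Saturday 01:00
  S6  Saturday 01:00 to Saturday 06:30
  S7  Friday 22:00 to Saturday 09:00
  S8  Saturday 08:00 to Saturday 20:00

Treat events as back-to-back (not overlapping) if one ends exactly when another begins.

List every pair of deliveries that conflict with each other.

S1 & S3, S2 & S3, S4 & S5, S4 & S6, S4 & S7, S5 & S7, S6 & S7, S7 & S8

Sorted by start: S1, S3, S2, S4, S5, S7, S6, S8.
S3 starts before S1 ends → S1 and S3 overlap.
S2 starts after S1 ends; S1 is clear from here.
S2 starts before S3 ends → S3 and S2 overlap.
S4 starts after S3 ends; S3 is clear from here.
S4 starts after S2 ends; S2 is clear from here.
S5 starts before S4 ends → S4 and S5 overlap.
S7 starts before S4 ends → S4 and S7 overlap.
S6 starts before S4 ends → S4 and S6 overlap.
S8 starts after S4 ends.
S7 starts before S5 ends → S5 and S7 overlap.
S6 starts exactly when S5 ends (back-to-back, no overlap); S5 is clear from here.
S6 starts before S7 ends → S7 and S6 overlap.
S8 starts before S7 ends → S7 and S8 overlap.
S8 starts after S6 ends.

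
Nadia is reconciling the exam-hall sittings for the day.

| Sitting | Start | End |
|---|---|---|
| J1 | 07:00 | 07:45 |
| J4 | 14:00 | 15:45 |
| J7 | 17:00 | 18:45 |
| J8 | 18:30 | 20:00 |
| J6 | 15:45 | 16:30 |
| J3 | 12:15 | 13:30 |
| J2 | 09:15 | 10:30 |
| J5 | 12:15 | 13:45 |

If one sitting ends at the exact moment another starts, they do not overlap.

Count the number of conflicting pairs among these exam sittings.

Sorted by start: J1, J2, J3, J5, J4, J6, J7, J8.
J2 starts after J1 ends — done with J1.
J3 starts after J2 ends — done with J2.
J5 starts before J3 ends → J3 and J5 overlap.
J4 starts after J3 ends — done with J3.
J4 starts after J5 ends — done with J5.
J6 starts exactly when J4 ends (back-to-back, no overlap) — done with J4.
J7 starts after J6 ends — done with J6.
J8 starts before J7 ends → J7 and J8 overlap.
Overlapping pairs: J3 & J5, J7 & J8 — 2 in total.

2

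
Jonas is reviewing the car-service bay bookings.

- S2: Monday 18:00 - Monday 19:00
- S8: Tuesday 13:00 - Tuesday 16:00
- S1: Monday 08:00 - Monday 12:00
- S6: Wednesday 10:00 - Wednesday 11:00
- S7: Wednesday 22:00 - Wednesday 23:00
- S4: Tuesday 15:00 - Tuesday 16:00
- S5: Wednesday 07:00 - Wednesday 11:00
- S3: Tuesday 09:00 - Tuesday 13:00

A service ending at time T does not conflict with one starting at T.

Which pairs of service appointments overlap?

S4 & S8, S5 & S6

Sorted by start: S1, S2, S3, S8, S4, S5, S6, S7.
S2 starts after S1 ends, so nothing later overlaps S1 either.
S3 starts after S2 ends, so nothing later overlaps S2 either.
S8 starts exactly when S3 ends (back-to-back, no overlap), so nothing later overlaps S3 either.
S4 starts before S8 ends → S8 and S4 overlap.
S5 starts after S8 ends, so nothing later overlaps S8 either.
S5 starts after S4 ends, so nothing later overlaps S4 either.
S6 starts before S5 ends → S5 and S6 overlap.
S7 starts after S5 ends.
S7 starts after S6 ends.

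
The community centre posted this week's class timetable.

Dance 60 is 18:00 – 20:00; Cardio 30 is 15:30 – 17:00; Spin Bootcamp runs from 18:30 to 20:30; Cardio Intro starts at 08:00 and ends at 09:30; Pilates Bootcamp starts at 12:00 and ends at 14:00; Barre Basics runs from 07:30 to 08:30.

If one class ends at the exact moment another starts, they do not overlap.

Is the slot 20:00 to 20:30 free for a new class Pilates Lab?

Barre Basics: ends 08:30 at or before Pilates Lab starts 20:00 → clear.
Cardio Intro: ends 09:30 at or before Pilates Lab starts 20:00 → clear.
Pilates Bootcamp: ends 14:00 at or before Pilates Lab starts 20:00 → clear.
Cardio 30: ends 17:00 at or before Pilates Lab starts 20:00 → clear.
Dance 60: ends 20:00 at or before Pilates Lab starts 20:00 → clear.
Spin Bootcamp: starts 18:30 before Pilates Lab ends 20:30, and ends 20:30 after Pilates Lab starts 20:00 → overlap.
Pilates Lab overlaps Spin Bootcamp.

No — it overlaps Spin Bootcamp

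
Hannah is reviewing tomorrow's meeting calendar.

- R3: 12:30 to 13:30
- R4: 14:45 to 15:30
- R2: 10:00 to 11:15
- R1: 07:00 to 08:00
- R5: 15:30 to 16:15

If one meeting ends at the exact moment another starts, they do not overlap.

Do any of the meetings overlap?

Sorted by start: R1, R2, R3, R4, R5.
R2 starts after R1 ends; R1 is clear from here.
R3 starts after R2 ends; R2 is clear from here.
R4 starts after R3 ends; R3 is clear from here.
R5 starts exactly when R4 ends (back-to-back, no overlap).
Every pair is clear; the schedule has no overlaps.

No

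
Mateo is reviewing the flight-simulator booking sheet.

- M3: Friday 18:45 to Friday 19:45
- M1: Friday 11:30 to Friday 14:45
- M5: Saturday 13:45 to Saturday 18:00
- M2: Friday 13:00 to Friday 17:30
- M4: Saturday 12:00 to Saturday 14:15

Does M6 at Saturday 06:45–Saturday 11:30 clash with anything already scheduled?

No — it doesn't clash with anything

M1: ends Friday 14:45 at or before M6 starts Saturday 06:45 → clear.
M2: ends Friday 17:30 at or before M6 starts Saturday 06:45 → clear.
M3: ends Friday 19:45 at or before M6 starts Saturday 06:45 → clear.
M4: starts Saturday 12:00 at or after M6 ends Saturday 11:30 → clear.
M5: starts Saturday 13:45 at or after M6 ends Saturday 11:30 → clear.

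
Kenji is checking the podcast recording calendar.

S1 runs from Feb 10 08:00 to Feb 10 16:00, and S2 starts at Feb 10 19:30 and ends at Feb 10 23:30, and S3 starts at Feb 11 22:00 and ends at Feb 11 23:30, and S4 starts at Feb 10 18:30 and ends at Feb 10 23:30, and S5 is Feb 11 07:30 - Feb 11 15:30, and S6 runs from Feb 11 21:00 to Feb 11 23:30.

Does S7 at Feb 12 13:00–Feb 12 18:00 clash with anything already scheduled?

S1: ends Feb 10 16:00 at or before S7 starts Feb 12 13:00 → clear.
S4: ends Feb 10 23:30 at or before S7 starts Feb 12 13:00 → clear.
S2: ends Feb 10 23:30 at or before S7 starts Feb 12 13:00 → clear.
S5: ends Feb 11 15:30 at or before S7 starts Feb 12 13:00 → clear.
S6: ends Feb 11 23:30 at or before S7 starts Feb 12 13:00 → clear.
S3: ends Feb 11 23:30 at or before S7 starts Feb 12 13:00 → clear.

No — it doesn't clash with anything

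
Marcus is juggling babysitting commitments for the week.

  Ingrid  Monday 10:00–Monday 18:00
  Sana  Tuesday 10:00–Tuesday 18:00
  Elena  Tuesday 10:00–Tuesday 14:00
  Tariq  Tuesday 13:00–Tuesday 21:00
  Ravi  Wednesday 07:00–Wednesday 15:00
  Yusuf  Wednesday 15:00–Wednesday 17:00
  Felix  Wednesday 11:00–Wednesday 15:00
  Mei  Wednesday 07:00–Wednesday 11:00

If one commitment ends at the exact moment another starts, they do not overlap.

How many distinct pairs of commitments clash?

5

Sorted by start: Ingrid, Sana, Elena, Tariq, Ravi, Mei, Felix, Yusuf.
Sana starts after Ingrid ends, so nothing later overlaps Ingrid either.
Elena starts before Sana ends → Sana and Elena overlap.
Tariq starts before Sana ends → Sana and Tariq overlap.
Ravi starts after Sana ends, so nothing later overlaps Sana either.
Tariq starts before Elena ends → Elena and Tariq overlap.
Ravi starts after Elena ends, so nothing later overlaps Elena either.
Ravi starts after Tariq ends, so nothing later overlaps Tariq either.
Mei starts before Ravi ends → Ravi and Mei overlap.
Felix starts before Ravi ends → Ravi and Felix overlap.
Yusuf starts exactly when Ravi ends (back-to-back, no overlap).
Felix starts exactly when Mei ends (back-to-back, no overlap), so nothing later overlaps Mei either.
Yusuf starts exactly when Felix ends (back-to-back, no overlap).
Overlapping pairs: Elena & Sana, Elena & Tariq, Felix & Ravi, Mei & Ravi, Sana & Tariq — 5 in total.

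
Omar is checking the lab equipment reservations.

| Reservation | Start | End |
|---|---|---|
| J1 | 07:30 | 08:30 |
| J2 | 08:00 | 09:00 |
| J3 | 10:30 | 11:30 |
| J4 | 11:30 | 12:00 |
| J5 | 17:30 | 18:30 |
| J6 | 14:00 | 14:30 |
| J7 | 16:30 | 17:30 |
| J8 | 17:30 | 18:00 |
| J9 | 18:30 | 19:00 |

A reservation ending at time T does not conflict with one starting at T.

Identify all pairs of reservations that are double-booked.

Two intervals overlap when each starts before the other ends.
Sorted by start: J1, J2, J3, J4, J6, J7, J5, J8, J9.
J2 starts before J1 ends → J1 and J2 overlap.
J3 starts after J1 ends, so J1 has no further overlaps.
J3 starts after J2 ends, so J2 has no further overlaps.
J4 starts exactly when J3 ends (back-to-back, no overlap), so J3 has no further overlaps.
J6 starts after J4 ends, so J4 has no further overlaps.
J7 starts after J6 ends, so J6 has no further overlaps.
J5 starts exactly when J7 ends (back-to-back, no overlap), so J7 has no further overlaps.
J8 starts before J5 ends → J5 and J8 overlap.
J9 starts exactly when J5 ends (back-to-back, no overlap).
J9 starts after J8 ends.

J1 & J2, J5 & J8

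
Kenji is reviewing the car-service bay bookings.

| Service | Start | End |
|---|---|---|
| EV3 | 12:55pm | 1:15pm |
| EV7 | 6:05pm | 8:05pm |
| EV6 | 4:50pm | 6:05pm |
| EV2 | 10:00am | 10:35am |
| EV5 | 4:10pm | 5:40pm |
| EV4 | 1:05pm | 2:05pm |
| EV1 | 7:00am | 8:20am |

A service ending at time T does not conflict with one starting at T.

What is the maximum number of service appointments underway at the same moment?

Sort all start/end points and keep a running count:
7:00am start EV1 → 1
8:20am end EV1 → 0
10:00am start EV2 → 1
10:35am end EV2 → 0
12:55pm start EV3 → 1
1:05pm start EV4 → 2
1:15pm end EV3 → 1
2:05pm end EV4 → 0
4:10pm start EV5 → 1
4:50pm start EV6 → 2
5:40pm end EV5 → 1
6:05pm end EV6 → 0
6:05pm start EV7 → 1
8:05pm end EV7 → 0
Peak is 2, at 1:05pm (EV3, EV4).

2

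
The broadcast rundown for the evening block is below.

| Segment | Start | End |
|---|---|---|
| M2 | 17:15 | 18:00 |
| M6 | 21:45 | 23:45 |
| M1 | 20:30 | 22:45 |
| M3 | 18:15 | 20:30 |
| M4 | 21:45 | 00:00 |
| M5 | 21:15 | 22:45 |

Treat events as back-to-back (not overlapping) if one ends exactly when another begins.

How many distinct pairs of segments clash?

Sorted by start: M2, M3, M1, M5, M4, M6.
M3 starts after M2 ends, so nothing later overlaps M2 either.
M1 starts exactly when M3 ends (back-to-back, no overlap), so nothing later overlaps M3 either.
M5 starts before M1 ends → M1 and M5 overlap.
M4 starts before M1 ends → M1 and M4 overlap.
M6 starts before M1 ends → M1 and M6 overlap.
M4 starts before M5 ends → M5 and M4 overlap.
M6 starts before M5 ends → M5 and M6 overlap.
M6 starts before M4 ends → M4 and M6 overlap.
Overlapping pairs: M1 & M4, M1 & M5, M1 & M6, M4 & M5, M4 & M6, M5 & M6 — 6 in total.

6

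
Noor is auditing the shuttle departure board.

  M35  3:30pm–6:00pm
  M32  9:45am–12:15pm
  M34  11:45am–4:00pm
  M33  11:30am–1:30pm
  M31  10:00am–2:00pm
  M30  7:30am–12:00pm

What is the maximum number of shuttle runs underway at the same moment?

Sort all start/end points and keep a running count:
7:30am start M30 → 1
9:45am start M32 → 2
10:00am start M31 → 3
11:30am start M33 → 4
11:45am start M34 → 5
12:00pm end M30 → 4
12:15pm end M32 → 3
1:30pm end M33 → 2
2:00pm end M31 → 1
3:30pm start M35 → 2
4:00pm end M34 → 1
6:00pm end M35 → 0
Peak is 5, at 11:45am (M30, M31, M32, M33, M34).

5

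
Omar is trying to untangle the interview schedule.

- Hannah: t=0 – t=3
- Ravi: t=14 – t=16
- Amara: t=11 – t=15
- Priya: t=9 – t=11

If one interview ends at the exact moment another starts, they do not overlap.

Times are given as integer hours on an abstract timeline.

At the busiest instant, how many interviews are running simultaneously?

2

Walk through starts and ends in time order (an end at T is processed before a start at T):
t=0 start Hannah → 1
t=3 end Hannah → 0
t=9 start Priya → 1
t=11 end Priya → 0
t=11 start Amara → 1
t=14 start Ravi → 2
t=15 end Amara → 1
t=16 end Ravi → 0
Peak is 2, at t=14 (Amara, Ravi).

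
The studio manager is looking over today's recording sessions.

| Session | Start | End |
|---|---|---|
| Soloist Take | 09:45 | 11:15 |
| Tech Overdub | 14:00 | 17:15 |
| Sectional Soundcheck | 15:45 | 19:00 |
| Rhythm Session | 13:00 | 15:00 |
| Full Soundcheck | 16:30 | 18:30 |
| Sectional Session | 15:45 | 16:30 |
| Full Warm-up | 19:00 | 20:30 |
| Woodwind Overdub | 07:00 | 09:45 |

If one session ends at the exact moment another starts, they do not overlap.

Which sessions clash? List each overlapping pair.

Sorted by start: Woodwind Overdub, Soloist Take, Rhythm Session, Tech Overdub, Sectional Session, Sectional Soundcheck, Full Soundcheck, Full Warm-up.
Soloist Take starts exactly when Woodwind Overdub ends (back-to-back, no overlap) — done with Woodwind Overdub.
Rhythm Session starts after Soloist Take ends — done with Soloist Take.
Tech Overdub starts before Rhythm Session ends → Rhythm Session and Tech Overdub overlap.
Sectional Session starts after Rhythm Session ends — done with Rhythm Session.
Sectional Session starts before Tech Overdub ends → Tech Overdub and Sectional Session overlap.
Sectional Soundcheck starts before Tech Overdub ends → Tech Overdub and Sectional Soundcheck overlap.
Full Soundcheck starts before Tech Overdub ends → Tech Overdub and Full Soundcheck overlap.
Full Warm-up starts after Tech Overdub ends.
Sectional Soundcheck starts before Sectional Session ends → Sectional Session and Sectional Soundcheck overlap.
Full Soundcheck starts exactly when Sectional Session ends (back-to-back, no overlap) — done with Sectional Session.
Full Soundcheck starts before Sectional Soundcheck ends → Sectional Soundcheck and Full Soundcheck overlap.
Full Warm-up starts exactly when Sectional Soundcheck ends (back-to-back, no overlap).
Full Warm-up starts after Full Soundcheck ends.

Full Soundcheck & Sectional Soundcheck, Full Soundcheck & Tech Overdub, Rhythm Session & Tech Overdub, Sectional Session & Sectional Soundcheck, Sectional Session & Tech Overdub, Sectional Soundcheck & Tech Overdub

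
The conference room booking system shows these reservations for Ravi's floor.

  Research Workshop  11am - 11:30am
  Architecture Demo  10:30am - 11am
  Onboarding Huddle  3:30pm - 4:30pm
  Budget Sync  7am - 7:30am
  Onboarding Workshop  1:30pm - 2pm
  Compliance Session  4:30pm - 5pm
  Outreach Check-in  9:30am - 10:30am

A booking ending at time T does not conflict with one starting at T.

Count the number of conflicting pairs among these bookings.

0

Two intervals overlap when each starts before the other ends.
Sorted by start: Budget Sync, Outreach Check-in, Architecture Demo, Research Workshop, Onboarding Workshop, Onboarding Huddle, Compliance Session.
Outreach Check-in starts after Budget Sync ends; Budget Sync is clear from here.
Architecture Demo starts exactly when Outreach Check-in ends (back-to-back, no overlap); Outreach Check-in is clear from here.
Research Workshop starts exactly when Architecture Demo ends (back-to-back, no overlap); Architecture Demo is clear from here.
Onboarding Workshop starts after Research Workshop ends; Research Workshop is clear from here.
Onboarding Huddle starts after Onboarding Workshop ends; Onboarding Workshop is clear from here.
Compliance Session starts exactly when Onboarding Huddle ends (back-to-back, no overlap).
No pair overlaps.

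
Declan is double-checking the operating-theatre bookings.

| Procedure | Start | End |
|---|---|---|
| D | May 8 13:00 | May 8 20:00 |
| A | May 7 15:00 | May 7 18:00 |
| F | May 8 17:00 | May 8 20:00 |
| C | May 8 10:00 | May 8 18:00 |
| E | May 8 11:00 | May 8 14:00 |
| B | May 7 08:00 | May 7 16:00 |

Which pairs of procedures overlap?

A & B, C & D, C & E, C & F, D & E, D & F

Check each pair: they overlap iff neither finishes before the other starts.
Sorted by start: B, A, C, E, D, F.
A starts before B ends → B and A overlap.
C starts after B ends; B is clear from here.
C starts after A ends; A is clear from here.
E starts before C ends → C and E overlap.
D starts before C ends → C and D overlap.
F starts before C ends → C and F overlap.
D starts before E ends → E and D overlap.
F starts after E ends.
F starts before D ends → D and F overlap.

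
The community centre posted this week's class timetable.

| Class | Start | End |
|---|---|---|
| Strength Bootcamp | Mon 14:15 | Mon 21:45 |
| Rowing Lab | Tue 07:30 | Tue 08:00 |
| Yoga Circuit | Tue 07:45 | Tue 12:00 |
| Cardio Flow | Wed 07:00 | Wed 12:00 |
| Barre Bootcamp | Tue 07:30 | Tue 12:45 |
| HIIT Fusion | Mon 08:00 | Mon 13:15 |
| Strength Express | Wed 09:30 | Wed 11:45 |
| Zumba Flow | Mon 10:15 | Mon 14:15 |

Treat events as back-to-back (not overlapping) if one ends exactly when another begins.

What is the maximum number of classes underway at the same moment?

3

Sweep the timeline, counting +1 at each start and −1 at each end (ends before starts at a tie):
Mon 08:00 start HIIT Fusion → 1
Mon 10:15 start Zumba Flow → 2
Mon 13:15 end HIIT Fusion → 1
Mon 14:15 end Zumba Flow → 0
Mon 14:15 start Strength Bootcamp → 1
Mon 21:45 end Strength Bootcamp → 0
Tue 07:30 start Barre Bootcamp → 1
Tue 07:30 start Rowing Lab → 2
Tue 07:45 start Yoga Circuit → 3
Tue 08:00 end Rowing Lab → 2
Tue 12:00 end Yoga Circuit → 1
Tue 12:45 end Barre Bootcamp → 0
Wed 07:00 start Cardio Flow → 1
Wed 09:30 start Strength Express → 2
Wed 11:45 end Strength Express → 1
Wed 12:00 end Cardio Flow → 0
Peak is 3, at Tue 07:45 (Barre Bootcamp, Rowing Lab, Yoga Circuit).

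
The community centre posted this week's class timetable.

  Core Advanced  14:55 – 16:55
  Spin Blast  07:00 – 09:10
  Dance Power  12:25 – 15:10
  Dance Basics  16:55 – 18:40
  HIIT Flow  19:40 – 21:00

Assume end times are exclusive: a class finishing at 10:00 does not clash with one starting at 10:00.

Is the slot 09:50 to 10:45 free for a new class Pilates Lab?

Yes — the slot is free

Spin Blast: ends 09:10 at or before Pilates Lab starts 09:50 → clear.
Dance Power: starts 12:25 at or after Pilates Lab ends 10:45 → clear.
Core Advanced: starts 14:55 at or after Pilates Lab ends 10:45 → clear.
Dance Basics: starts 16:55 at or after Pilates Lab ends 10:45 → clear.
HIIT Flow: starts 19:40 at or after Pilates Lab ends 10:45 → clear.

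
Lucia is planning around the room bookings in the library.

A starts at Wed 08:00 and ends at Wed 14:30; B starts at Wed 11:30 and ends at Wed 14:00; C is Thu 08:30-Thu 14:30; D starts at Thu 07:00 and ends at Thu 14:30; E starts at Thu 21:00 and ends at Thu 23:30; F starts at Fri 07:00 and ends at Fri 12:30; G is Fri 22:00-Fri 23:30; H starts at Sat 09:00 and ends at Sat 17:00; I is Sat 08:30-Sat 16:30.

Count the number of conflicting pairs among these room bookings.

3

Sorted by start: A, B, D, C, E, F, G, I, H.
B starts before A ends → A and B overlap.
D starts after A ends, so nothing later overlaps A either.
D starts after B ends, so nothing later overlaps B either.
C starts before D ends → D and C overlap.
E starts after D ends, so nothing later overlaps D either.
E starts after C ends, so nothing later overlaps C either.
F starts after E ends, so nothing later overlaps E either.
G starts after F ends, so nothing later overlaps F either.
I starts after G ends, so nothing later overlaps G either.
H starts before I ends → I and H overlap.
Overlapping pairs: A & B, C & D, H & I — 3 in total.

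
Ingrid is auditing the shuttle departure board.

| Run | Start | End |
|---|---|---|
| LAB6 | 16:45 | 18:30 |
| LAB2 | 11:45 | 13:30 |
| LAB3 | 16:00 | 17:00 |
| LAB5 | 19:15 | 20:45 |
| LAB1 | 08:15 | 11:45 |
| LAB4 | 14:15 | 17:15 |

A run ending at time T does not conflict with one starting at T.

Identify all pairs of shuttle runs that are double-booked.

LAB3 & LAB4, LAB3 & LAB6, LAB4 & LAB6

Two intervals overlap when each starts before the other ends.
Sorted by start: LAB1, LAB2, LAB4, LAB3, LAB6, LAB5.
LAB2 starts exactly when LAB1 ends (back-to-back, no overlap); LAB1 is clear from here.
LAB4 starts after LAB2 ends; LAB2 is clear from here.
LAB3 starts before LAB4 ends → LAB4 and LAB3 overlap.
LAB6 starts before LAB4 ends → LAB4 and LAB6 overlap.
LAB5 starts after LAB4 ends.
LAB6 starts before LAB3 ends → LAB3 and LAB6 overlap.
LAB5 starts after LAB3 ends.
LAB5 starts after LAB6 ends.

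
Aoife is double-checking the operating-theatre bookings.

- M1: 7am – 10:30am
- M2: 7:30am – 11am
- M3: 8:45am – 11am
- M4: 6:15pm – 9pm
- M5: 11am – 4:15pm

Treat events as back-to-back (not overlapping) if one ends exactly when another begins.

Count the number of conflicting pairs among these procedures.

Check each pair: they overlap iff neither finishes before the other starts.
Sorted by start: M1, M2, M3, M5, M4.
M2 starts before M1 ends → M1 and M2 overlap.
M3 starts before M1 ends → M1 and M3 overlap.
M5 starts after M1 ends — done with M1.
M3 starts before M2 ends → M2 and M3 overlap.
M5 starts exactly when M2 ends (back-to-back, no overlap) — done with M2.
M5 starts exactly when M3 ends (back-to-back, no overlap) — done with M3.
M4 starts after M5 ends.
Overlapping pairs: M1 & M2, M1 & M3, M2 & M3 — 3 in total.

3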